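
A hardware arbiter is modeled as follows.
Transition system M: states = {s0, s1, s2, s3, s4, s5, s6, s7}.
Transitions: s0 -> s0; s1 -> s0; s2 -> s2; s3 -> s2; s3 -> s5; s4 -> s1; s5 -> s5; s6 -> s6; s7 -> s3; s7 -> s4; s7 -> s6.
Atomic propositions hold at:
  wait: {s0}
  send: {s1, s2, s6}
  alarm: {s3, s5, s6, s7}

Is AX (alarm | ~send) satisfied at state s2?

Sat(~send) = {s0, s3, s4, s5, s7}
Sat(alarm | ~send) = {s0, s3, s4, s5, s6, s7}
Sat(AX (alarm | ~send)) = {s : every successor in {s0, s3, s4, s5, s6, s7}} = {s0, s1, s5, s6, s7}
s2 ∉ Sat(AX (alarm | ~send)) = {s0, s1, s5, s6, s7}, so the formula does not hold at s2.

No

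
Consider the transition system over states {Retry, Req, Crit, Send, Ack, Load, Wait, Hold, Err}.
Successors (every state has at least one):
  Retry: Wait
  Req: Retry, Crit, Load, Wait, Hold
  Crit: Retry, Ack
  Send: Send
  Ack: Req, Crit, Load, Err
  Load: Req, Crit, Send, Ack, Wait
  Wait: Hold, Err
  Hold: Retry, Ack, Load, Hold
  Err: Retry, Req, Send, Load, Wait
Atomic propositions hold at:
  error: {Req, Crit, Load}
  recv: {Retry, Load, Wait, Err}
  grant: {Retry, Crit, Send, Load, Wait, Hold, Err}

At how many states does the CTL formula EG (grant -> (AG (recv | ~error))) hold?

1

Sat(~error) = {Retry, Send, Ack, Wait, Hold, Err}
Sat(recv | ~error) = {Retry, Send, Ack, Load, Wait, Hold, Err}
AG (recv | ~error): greatest fixpoint, start Z0 = {Retry, Send, Ack, Load, Wait, Hold, Err}, keep only states in Sat with every successor in Z. Z1 = {Retry, Send, Wait, Hold}; Z2 = {Retry, Send}; Z3 = {Send}; fixed.
Sat(AG (recv | ~error)) = {Send}
Sat(grant -> (AG (recv | ~error))) = {Req, Send, Ack}
EG (grant -> (AG (recv | ~error))): greatest fixpoint, start Z0 = {Req, Send, Ack}, keep only states in Sat with some successor in Z. Z1 = {Send, Ack}; Z2 = {Send}; fixed.
Sat(EG (grant -> (AG (recv | ~error)))) = {Send}
|Sat(EG (grant -> (AG (recv | ~error))))| = |{Send}| = 1.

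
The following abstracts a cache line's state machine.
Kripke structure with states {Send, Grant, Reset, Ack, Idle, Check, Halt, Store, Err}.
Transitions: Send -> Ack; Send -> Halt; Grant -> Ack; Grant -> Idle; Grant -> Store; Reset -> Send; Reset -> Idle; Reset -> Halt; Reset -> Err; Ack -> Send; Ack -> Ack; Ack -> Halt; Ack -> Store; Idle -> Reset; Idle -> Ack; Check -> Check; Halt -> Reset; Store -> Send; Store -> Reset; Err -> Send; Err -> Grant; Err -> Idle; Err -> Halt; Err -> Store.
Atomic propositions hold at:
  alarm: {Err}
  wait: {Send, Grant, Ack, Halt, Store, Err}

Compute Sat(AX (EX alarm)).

{Halt}

Sat(EX alarm) = {s : some successor in {Err}} = {Reset}
Sat(AX (EX alarm)) = {s : every successor in {Reset}} = {Halt}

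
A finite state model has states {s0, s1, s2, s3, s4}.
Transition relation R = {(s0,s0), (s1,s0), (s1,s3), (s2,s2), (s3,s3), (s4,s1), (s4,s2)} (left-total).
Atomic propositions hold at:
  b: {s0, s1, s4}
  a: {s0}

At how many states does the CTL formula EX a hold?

Sat(EX a) = {s : some successor in {s0}} = {s0, s1}
|Sat(EX a)| = |{s0, s1}| = 2.

2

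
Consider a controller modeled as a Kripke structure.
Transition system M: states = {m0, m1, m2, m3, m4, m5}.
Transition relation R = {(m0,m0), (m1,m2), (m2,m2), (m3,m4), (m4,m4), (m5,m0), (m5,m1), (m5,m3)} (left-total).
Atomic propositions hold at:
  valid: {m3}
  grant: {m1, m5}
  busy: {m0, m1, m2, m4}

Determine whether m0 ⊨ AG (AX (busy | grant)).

Yes

Sat(busy | grant) = {m0, m1, m2, m4, m5}
Sat(AX (busy | grant)) = {s : every successor in {m0, m1, m2, m4, m5}} = {m0, m1, m2, m3, m4}
AG (AX (busy | grant)): greatest fixpoint, start Z0 = {m0, m1, m2, m3, m4}, keep only states in Sat with every successor in Z. Already a fixed point.
Sat(AG (AX (busy | grant))) = {m0, m1, m2, m3, m4}
m0 ∈ Sat(AG (AX (busy | grant))) = {m0, m1, m2, m3, m4}, so the formula holds at m0.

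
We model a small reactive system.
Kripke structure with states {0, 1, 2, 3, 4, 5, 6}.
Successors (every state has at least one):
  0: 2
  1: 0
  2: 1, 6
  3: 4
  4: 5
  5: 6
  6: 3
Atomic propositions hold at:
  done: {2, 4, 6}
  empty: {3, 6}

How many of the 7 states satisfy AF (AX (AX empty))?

4

Sat(AX empty) = {s : every successor in {3, 6}} = {5, 6}
Sat(AX (AX empty)) = {s : every successor in {5, 6}} = {4, 5}
AF (AX (AX empty)): least fixpoint, start Z0 = {4, 5}, add states with every successor in Z. Z1 = {3, 4, 5}; Z2 = {3, 4, 5, 6}; fixed.
Sat(AF (AX (AX empty))) = {3, 4, 5, 6}
|Sat(AF (AX (AX empty)))| = |{3, 4, 5, 6}| = 4.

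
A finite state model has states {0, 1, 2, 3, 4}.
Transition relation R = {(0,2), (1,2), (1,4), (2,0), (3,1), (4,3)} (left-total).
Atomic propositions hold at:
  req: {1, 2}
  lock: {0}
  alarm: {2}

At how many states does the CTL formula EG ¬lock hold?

Sat(¬lock) = {1, 2, 3, 4}
EG ¬lock: greatest fixpoint, start Z0 = {1, 2, 3, 4}, keep only states in Sat with some successor in Z. Z1 = {1, 3, 4}; fixed.
Sat(EG ¬lock) = {1, 3, 4}
|Sat(EG ¬lock)| = |{1, 3, 4}| = 3.

3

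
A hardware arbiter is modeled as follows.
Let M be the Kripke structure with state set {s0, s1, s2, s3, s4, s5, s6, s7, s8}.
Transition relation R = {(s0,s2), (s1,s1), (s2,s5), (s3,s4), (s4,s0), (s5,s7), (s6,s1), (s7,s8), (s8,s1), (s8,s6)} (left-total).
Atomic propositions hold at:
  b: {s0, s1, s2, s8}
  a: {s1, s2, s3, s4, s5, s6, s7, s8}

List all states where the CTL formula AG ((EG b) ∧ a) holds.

{s1}

EG b: greatest fixpoint, start Z0 = {s0, s1, s2, s8}, keep only states in Sat with some successor in Z. Z1 = {s0, s1, s8}; Z2 = {s1, s8}; fixed.
Sat(EG b) = {s1, s8}
Sat((EG b) ∧ a) = {s1, s8}
AG ((EG b) ∧ a): greatest fixpoint, start Z0 = {s1, s8}, keep only states in Sat with every successor in Z. Z1 = {s1}; fixed.
Sat(AG ((EG b) ∧ a)) = {s1}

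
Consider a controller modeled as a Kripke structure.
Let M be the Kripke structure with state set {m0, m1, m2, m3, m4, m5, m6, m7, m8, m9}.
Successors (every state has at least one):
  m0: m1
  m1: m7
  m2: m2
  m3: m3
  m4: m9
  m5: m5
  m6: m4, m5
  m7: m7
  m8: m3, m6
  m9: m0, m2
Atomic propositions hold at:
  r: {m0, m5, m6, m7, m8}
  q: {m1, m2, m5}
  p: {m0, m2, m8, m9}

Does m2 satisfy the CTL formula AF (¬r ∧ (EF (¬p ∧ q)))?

No

Sat(¬r) = {m1, m2, m3, m4, m9}
Sat(¬p) = {m1, m3, m4, m5, m6, m7}
Sat(¬p ∧ q) = {m1, m5}
EF (¬p ∧ q): least fixpoint, start Z0 = {m1, m5}, add states with some successor in Z. Z1 = {m0, m1, m5, m6}; Z2 = {m0, m1, m5, m6, m8, m9}; Z3 = {m0, m1, m4, m5, m6, m8, m9}; fixed.
Sat(EF (¬p ∧ q)) = {m0, m1, m4, m5, m6, m8, m9}
Sat(¬r ∧ (EF (¬p ∧ q))) = {m1, m4, m9}
AF (¬r ∧ (EF (¬p ∧ q))): least fixpoint, start Z0 = {m1, m4, m9}, add states with every successor in Z. Z1 = {m0, m1, m4, m9}; fixed.
Sat(AF (¬r ∧ (EF (¬p ∧ q)))) = {m0, m1, m4, m9}
m2 ∉ Sat(AF (¬r ∧ (EF (¬p ∧ q)))) = {m0, m1, m4, m9}, so the formula does not hold at m2.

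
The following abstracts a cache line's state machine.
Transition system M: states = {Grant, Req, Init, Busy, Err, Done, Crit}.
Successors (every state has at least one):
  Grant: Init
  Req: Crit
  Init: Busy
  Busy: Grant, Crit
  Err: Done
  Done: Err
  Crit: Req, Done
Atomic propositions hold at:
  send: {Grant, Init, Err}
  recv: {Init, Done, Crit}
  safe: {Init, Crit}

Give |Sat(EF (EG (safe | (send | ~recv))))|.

5

Sat(~recv) = {Grant, Req, Busy, Err}
Sat(send | ~recv) = {Grant, Req, Init, Busy, Err}
Sat(safe | (send | ~recv)) = {Grant, Req, Init, Busy, Err, Crit}
EG (safe | (send | ~recv)): greatest fixpoint, start Z0 = {Grant, Req, Init, Busy, Err, Crit}, keep only states in Sat with some successor in Z. Z1 = {Grant, Req, Init, Busy, Crit}; fixed.
Sat(EG (safe | (send | ~recv))) = {Grant, Req, Init, Busy, Crit}
EF (EG (safe | (send | ~recv))): least fixpoint, start Z0 = {Grant, Req, Init, Busy, Crit}, add states with some successor in Z. Already a fixed point.
Sat(EF (EG (safe | (send | ~recv)))) = {Grant, Req, Init, Busy, Crit}
|Sat(EF (EG (safe | (send | ~recv))))| = |{Grant, Req, Init, Busy, Crit}| = 5.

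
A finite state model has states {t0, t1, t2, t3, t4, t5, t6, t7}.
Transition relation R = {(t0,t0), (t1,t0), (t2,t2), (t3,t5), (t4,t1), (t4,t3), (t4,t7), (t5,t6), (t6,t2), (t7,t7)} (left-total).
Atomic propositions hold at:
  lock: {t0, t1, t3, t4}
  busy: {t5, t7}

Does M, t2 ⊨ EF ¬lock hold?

Sat(¬lock) = {t2, t5, t6, t7}
EF ¬lock: least fixpoint, start Z0 = {t2, t5, t6, t7}, add states with some successor in Z. Z1 = {t2, t3, t4, t5, t6, t7}; fixed.
Sat(EF ¬lock) = {t2, t3, t4, t5, t6, t7}
t2 ∈ Sat(EF ¬lock) = {t2, t3, t4, t5, t6, t7}, so the formula holds at t2.

Yes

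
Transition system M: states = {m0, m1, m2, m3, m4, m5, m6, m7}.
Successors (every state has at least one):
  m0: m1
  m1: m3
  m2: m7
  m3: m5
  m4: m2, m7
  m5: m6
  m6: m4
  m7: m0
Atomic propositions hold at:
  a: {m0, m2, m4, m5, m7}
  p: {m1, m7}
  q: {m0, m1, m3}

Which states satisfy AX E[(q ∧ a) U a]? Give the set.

{m2, m3, m4, m6, m7}

Sat(q ∧ a) = {m0}
E[(q ∧ a) U a]: least fixpoint, start Z0 = Sat(a) = {m0, m2, m4, m5, m7}, add states in Sat(q ∧ a) with some successor in Z. Already a fixed point.
Sat(E[(q ∧ a) U a]) = {m0, m2, m4, m5, m7}
Sat(AX E[(q ∧ a) U a]) = {s : every successor in {m0, m2, m4, m5, m7}} = {m2, m3, m4, m6, m7}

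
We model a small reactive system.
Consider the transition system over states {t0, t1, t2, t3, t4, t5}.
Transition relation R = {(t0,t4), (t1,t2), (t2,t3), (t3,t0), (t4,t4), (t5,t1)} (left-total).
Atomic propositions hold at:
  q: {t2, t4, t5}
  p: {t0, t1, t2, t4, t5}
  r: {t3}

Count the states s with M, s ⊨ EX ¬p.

Sat(¬p) = {t3}
Sat(EX ¬p) = {s : some successor in {t3}} = {t2}
|Sat(EX ¬p)| = |{t2}| = 1.

1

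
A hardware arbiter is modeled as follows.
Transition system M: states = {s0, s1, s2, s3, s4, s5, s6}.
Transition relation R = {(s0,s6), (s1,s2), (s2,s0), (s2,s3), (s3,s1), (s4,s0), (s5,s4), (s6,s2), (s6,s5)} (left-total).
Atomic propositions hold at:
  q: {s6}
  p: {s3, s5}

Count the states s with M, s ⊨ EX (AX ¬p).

5

Sat(¬p) = {s0, s1, s2, s4, s6}
Sat(AX ¬p) = {s : every successor in {s0, s1, s2, s4, s6}} = {s0, s1, s3, s4, s5}
Sat(EX (AX ¬p)) = {s : some successor in {s0, s1, s3, s4, s5}} = {s2, s3, s4, s5, s6}
|Sat(EX (AX ¬p))| = |{s2, s3, s4, s5, s6}| = 5.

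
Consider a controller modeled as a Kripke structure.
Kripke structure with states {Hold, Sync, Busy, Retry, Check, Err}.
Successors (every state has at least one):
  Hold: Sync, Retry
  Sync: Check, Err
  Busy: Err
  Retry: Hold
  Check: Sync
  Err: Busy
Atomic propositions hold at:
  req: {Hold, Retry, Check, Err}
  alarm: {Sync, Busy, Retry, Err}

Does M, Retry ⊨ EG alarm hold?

EG alarm: greatest fixpoint, start Z0 = {Sync, Busy, Retry, Err}, keep only states in Sat with some successor in Z. Z1 = {Sync, Busy, Err}; fixed.
Sat(EG alarm) = {Sync, Busy, Err}
Retry ∉ Sat(EG alarm) = {Sync, Busy, Err}, so the formula does not hold at Retry.

No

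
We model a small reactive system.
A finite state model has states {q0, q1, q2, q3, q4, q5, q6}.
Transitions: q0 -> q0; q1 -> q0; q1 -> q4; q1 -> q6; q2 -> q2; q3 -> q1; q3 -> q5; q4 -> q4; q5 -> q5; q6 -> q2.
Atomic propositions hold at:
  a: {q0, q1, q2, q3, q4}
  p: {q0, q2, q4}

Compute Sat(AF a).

AF a: least fixpoint, start Z0 = {q0, q1, q2, q3, q4}, add states with every successor in Z. Z1 = {q0, q1, q2, q3, q4, q6}; fixed.
Sat(AF a) = {q0, q1, q2, q3, q4, q6}

{q0, q1, q2, q3, q4, q6}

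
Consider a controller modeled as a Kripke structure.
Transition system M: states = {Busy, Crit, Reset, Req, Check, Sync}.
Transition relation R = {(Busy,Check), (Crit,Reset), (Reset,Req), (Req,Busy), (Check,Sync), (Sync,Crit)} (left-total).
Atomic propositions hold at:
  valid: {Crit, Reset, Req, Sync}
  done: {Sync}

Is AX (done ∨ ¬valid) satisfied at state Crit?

No

Sat(¬valid) = {Busy, Check}
Sat(done ∨ ¬valid) = {Busy, Check, Sync}
Sat(AX (done ∨ ¬valid)) = {s : every successor in {Busy, Check, Sync}} = {Busy, Req, Check}
Crit ∉ Sat(AX (done ∨ ¬valid)) = {Busy, Req, Check}, so the formula does not hold at Crit.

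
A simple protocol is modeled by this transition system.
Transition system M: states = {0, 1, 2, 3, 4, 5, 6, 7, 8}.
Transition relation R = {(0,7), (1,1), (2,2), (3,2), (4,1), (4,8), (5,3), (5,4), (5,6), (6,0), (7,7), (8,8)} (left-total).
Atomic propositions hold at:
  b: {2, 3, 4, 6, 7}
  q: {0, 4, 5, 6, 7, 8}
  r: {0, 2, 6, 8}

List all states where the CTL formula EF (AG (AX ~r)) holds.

{0, 1, 4, 5, 6, 7}

Sat(~r) = {1, 3, 4, 5, 7}
Sat(AX ~r) = {s : every successor in {1, 3, 4, 5, 7}} = {0, 1, 7}
AG (AX ~r): greatest fixpoint, start Z0 = {0, 1, 7}, keep only states in Sat with every successor in Z. Already a fixed point.
Sat(AG (AX ~r)) = {0, 1, 7}
EF (AG (AX ~r)): least fixpoint, start Z0 = {0, 1, 7}, add states with some successor in Z. Z1 = {0, 1, 4, 6, 7}; Z2 = {0, 1, 4, 5, 6, 7}; fixed.
Sat(EF (AG (AX ~r))) = {0, 1, 4, 5, 6, 7}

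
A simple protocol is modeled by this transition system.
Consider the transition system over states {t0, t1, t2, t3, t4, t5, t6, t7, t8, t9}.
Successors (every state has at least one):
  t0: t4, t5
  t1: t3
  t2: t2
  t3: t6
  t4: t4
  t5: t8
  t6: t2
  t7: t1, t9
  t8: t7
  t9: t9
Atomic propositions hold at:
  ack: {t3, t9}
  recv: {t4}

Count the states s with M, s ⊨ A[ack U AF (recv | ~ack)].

9

Sat(~ack) = {t0, t1, t2, t4, t5, t6, t7, t8}
Sat(recv | ~ack) = {t0, t1, t2, t4, t5, t6, t7, t8}
AF (recv | ~ack): least fixpoint, start Z0 = {t0, t1, t2, t4, t5, t6, t7, t8}, add states with every successor in Z. Z1 = {t0, t1, t2, t3, t4, t5, t6, t7, t8}; fixed.
Sat(AF (recv | ~ack)) = {t0, t1, t2, t3, t4, t5, t6, t7, t8}
A[ack U AF (recv | ~ack)]: least fixpoint, start Z0 = Sat(AF (recv | ~ack)) = {t0, t1, t2, t3, t4, t5, t6, t7, t8}, add states in Sat(ack) with every successor in Z. Already a fixed point.
Sat(A[ack U AF (recv | ~ack)]) = {t0, t1, t2, t3, t4, t5, t6, t7, t8}
|Sat(A[ack U AF (recv | ~ack)])| = |{t0, t1, t2, t3, t4, t5, t6, t7, t8}| = 9.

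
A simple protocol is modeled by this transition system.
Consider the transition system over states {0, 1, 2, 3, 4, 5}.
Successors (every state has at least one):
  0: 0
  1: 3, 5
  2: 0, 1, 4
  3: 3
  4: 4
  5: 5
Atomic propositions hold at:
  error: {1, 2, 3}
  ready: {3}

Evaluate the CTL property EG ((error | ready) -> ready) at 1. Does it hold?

Sat(error | ready) = {1, 2, 3}
Sat((error | ready) -> ready) = {0, 3, 4, 5}
EG ((error | ready) -> ready): greatest fixpoint, start Z0 = {0, 3, 4, 5}, keep only states in Sat with some successor in Z. Already a fixed point.
Sat(EG ((error | ready) -> ready)) = {0, 3, 4, 5}
1 ∉ Sat(EG ((error | ready) -> ready)) = {0, 3, 4, 5}, so the formula does not hold at 1.

No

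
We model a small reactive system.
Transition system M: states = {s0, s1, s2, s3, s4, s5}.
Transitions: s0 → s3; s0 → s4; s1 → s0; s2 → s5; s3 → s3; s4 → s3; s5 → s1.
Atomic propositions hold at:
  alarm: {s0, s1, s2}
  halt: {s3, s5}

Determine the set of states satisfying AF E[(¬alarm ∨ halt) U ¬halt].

Sat(¬alarm) = {s3, s4, s5}
Sat(¬alarm ∨ halt) = {s3, s4, s5}
Sat(¬halt) = {s0, s1, s2, s4}
E[(¬alarm ∨ halt) U ¬halt]: least fixpoint, start Z0 = Sat(¬halt) = {s0, s1, s2, s4}, add states in Sat(¬alarm ∨ halt) with some successor in Z. Z1 = {s0, s1, s2, s4, s5}; fixed.
Sat(E[(¬alarm ∨ halt) U ¬halt]) = {s0, s1, s2, s4, s5}
AF E[(¬alarm ∨ halt) U ¬halt]: least fixpoint, start Z0 = {s0, s1, s2, s4, s5}, add states with every successor in Z. Already a fixed point.
Sat(AF E[(¬alarm ∨ halt) U ¬halt]) = {s0, s1, s2, s4, s5}

{s0, s1, s2, s4, s5}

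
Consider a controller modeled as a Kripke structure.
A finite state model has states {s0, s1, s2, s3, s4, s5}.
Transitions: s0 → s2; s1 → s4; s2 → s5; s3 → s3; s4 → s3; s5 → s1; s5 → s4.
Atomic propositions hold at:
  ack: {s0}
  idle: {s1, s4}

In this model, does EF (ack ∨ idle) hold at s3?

No

Sat(ack ∨ idle) = {s0, s1, s4}
EF (ack ∨ idle): least fixpoint, start Z0 = {s0, s1, s4}, add states with some successor in Z. Z1 = {s0, s1, s4, s5}; Z2 = {s0, s1, s2, s4, s5}; fixed.
Sat(EF (ack ∨ idle)) = {s0, s1, s2, s4, s5}
s3 ∉ Sat(EF (ack ∨ idle)) = {s0, s1, s2, s4, s5}, so the formula does not hold at s3.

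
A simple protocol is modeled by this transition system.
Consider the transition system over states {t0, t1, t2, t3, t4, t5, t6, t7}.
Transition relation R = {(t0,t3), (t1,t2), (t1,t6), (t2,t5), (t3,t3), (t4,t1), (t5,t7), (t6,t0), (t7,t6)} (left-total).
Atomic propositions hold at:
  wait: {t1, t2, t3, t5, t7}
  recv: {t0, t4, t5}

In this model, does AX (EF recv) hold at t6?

Yes

EF recv: least fixpoint, start Z0 = {t0, t4, t5}, add states with some successor in Z. Z1 = {t0, t2, t4, t5, t6}; Z2 = {t0, t1, t2, t4, t5, t6, t7}; fixed.
Sat(EF recv) = {t0, t1, t2, t4, t5, t6, t7}
Sat(AX (EF recv)) = {s : every successor in {t0, t1, t2, t4, t5, t6, t7}} = {t1, t2, t4, t5, t6, t7}
t6 ∈ Sat(AX (EF recv)) = {t1, t2, t4, t5, t6, t7}, so the formula holds at t6.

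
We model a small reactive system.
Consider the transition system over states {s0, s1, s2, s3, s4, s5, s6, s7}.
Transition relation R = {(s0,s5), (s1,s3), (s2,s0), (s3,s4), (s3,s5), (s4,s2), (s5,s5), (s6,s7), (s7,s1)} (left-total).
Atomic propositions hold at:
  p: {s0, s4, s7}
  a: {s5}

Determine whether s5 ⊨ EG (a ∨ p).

Sat(a ∨ p) = {s0, s4, s5, s7}
EG (a ∨ p): greatest fixpoint, start Z0 = {s0, s4, s5, s7}, keep only states in Sat with some successor in Z. Z1 = {s0, s5}; fixed.
Sat(EG (a ∨ p)) = {s0, s5}
s5 ∈ Sat(EG (a ∨ p)) = {s0, s5}, so the formula holds at s5.

Yes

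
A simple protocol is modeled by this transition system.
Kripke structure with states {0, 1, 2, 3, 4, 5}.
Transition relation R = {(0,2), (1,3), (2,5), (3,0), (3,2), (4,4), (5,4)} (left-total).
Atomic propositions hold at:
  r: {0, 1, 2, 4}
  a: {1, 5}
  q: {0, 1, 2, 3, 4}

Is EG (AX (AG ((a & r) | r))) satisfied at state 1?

Sat(a & r) = {1}
Sat((a & r) | r) = {0, 1, 2, 4}
AG ((a & r) | r): greatest fixpoint, start Z0 = {0, 1, 2, 4}, keep only states in Sat with every successor in Z. Z1 = {0, 4}; Z2 = {4}; fixed.
Sat(AG ((a & r) | r)) = {4}
Sat(AX (AG ((a & r) | r))) = {s : every successor in {4}} = {4, 5}
EG (AX (AG ((a & r) | r))): greatest fixpoint, start Z0 = {4, 5}, keep only states in Sat with some successor in Z. Already a fixed point.
Sat(EG (AX (AG ((a & r) | r)))) = {4, 5}
1 ∉ Sat(EG (AX (AG ((a & r) | r)))) = {4, 5}, so the formula does not hold at 1.

No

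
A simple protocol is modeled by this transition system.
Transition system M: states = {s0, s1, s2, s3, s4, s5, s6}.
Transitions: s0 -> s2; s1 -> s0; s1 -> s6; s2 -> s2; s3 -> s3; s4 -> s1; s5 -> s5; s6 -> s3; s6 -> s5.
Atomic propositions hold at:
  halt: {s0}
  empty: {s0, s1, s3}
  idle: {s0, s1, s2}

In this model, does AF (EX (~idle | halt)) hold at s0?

Sat(~idle) = {s3, s4, s5, s6}
Sat(~idle | halt) = {s0, s3, s4, s5, s6}
Sat(EX (~idle | halt)) = {s : some successor in {s0, s3, s4, s5, s6}} = {s1, s3, s5, s6}
AF (EX (~idle | halt)): least fixpoint, start Z0 = {s1, s3, s5, s6}, add states with every successor in Z. Z1 = {s1, s3, s4, s5, s6}; fixed.
Sat(AF (EX (~idle | halt))) = {s1, s3, s4, s5, s6}
s0 ∉ Sat(AF (EX (~idle | halt))) = {s1, s3, s4, s5, s6}, so the formula does not hold at s0.

No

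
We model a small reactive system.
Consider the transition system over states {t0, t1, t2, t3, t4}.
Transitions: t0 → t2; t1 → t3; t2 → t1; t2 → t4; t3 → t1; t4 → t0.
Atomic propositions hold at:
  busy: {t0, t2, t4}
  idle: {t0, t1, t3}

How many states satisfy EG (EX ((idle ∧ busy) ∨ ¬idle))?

3

Sat(idle ∧ busy) = {t0}
Sat(¬idle) = {t2, t4}
Sat((idle ∧ busy) ∨ ¬idle) = {t0, t2, t4}
Sat(EX ((idle ∧ busy) ∨ ¬idle)) = {s : some successor in {t0, t2, t4}} = {t0, t2, t4}
EG (EX ((idle ∧ busy) ∨ ¬idle)): greatest fixpoint, start Z0 = {t0, t2, t4}, keep only states in Sat with some successor in Z. Already a fixed point.
Sat(EG (EX ((idle ∧ busy) ∨ ¬idle))) = {t0, t2, t4}
|Sat(EG (EX ((idle ∧ busy) ∨ ¬idle)))| = |{t0, t2, t4}| = 3.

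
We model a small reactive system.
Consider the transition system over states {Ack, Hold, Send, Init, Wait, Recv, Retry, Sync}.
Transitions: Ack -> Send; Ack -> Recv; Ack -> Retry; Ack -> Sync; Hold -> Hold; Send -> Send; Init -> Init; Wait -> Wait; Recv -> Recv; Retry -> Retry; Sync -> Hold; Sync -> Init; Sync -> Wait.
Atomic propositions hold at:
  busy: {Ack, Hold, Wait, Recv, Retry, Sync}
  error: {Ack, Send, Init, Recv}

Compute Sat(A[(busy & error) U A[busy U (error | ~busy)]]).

{Ack, Send, Init, Recv}

Sat(busy & error) = {Ack, Recv}
Sat(~busy) = {Send, Init}
Sat(error | ~busy) = {Ack, Send, Init, Recv}
A[busy U (error | ~busy)]: least fixpoint, start Z0 = Sat((error | ~busy)) = {Ack, Send, Init, Recv}, add states in Sat(busy) with every successor in Z. Already a fixed point.
Sat(A[busy U (error | ~busy)]) = {Ack, Send, Init, Recv}
A[(busy & error) U A[busy U (error | ~busy)]]: least fixpoint, start Z0 = Sat(A[busy U (error | ~busy)]) = {Ack, Send, Init, Recv}, add states in Sat(busy & error) with every successor in Z. Already a fixed point.
Sat(A[(busy & error) U A[busy U (error | ~busy)]]) = {Ack, Send, Init, Recv}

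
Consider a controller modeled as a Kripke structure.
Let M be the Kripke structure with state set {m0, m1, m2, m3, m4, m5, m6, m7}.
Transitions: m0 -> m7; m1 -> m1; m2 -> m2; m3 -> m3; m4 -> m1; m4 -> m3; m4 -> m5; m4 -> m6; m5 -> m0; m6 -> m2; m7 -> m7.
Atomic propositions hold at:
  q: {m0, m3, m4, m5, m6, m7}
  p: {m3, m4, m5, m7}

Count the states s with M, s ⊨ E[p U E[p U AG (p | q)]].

Sat(p | q) = {m0, m3, m4, m5, m6, m7}
AG (p | q): greatest fixpoint, start Z0 = {m0, m3, m4, m5, m6, m7}, keep only states in Sat with every successor in Z. Z1 = {m0, m3, m5, m7}; fixed.
Sat(AG (p | q)) = {m0, m3, m5, m7}
E[p U AG (p | q)]: least fixpoint, start Z0 = Sat(AG (p | q)) = {m0, m3, m5, m7}, add states in Sat(p) with some successor in Z. Z1 = {m0, m3, m4, m5, m7}; fixed.
Sat(E[p U AG (p | q)]) = {m0, m3, m4, m5, m7}
E[p U E[p U AG (p | q)]]: least fixpoint, start Z0 = Sat(E[p U AG (p | q)]) = {m0, m3, m4, m5, m7}, add states in Sat(p) with some successor in Z. Already a fixed point.
Sat(E[p U E[p U AG (p | q)]]) = {m0, m3, m4, m5, m7}
|Sat(E[p U E[p U AG (p | q)]])| = |{m0, m3, m4, m5, m7}| = 5.

5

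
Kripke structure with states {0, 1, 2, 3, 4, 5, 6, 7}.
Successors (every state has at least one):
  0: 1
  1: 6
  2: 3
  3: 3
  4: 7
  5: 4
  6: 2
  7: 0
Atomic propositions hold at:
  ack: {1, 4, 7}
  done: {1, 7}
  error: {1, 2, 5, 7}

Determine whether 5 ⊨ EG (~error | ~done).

No

Sat(~error) = {0, 3, 4, 6}
Sat(~done) = {0, 2, 3, 4, 5, 6}
Sat(~error | ~done) = {0, 2, 3, 4, 5, 6}
EG (~error | ~done): greatest fixpoint, start Z0 = {0, 2, 3, 4, 5, 6}, keep only states in Sat with some successor in Z. Z1 = {2, 3, 5, 6}; Z2 = {2, 3, 6}; fixed.
Sat(EG (~error | ~done)) = {2, 3, 6}
5 ∉ Sat(EG (~error | ~done)) = {2, 3, 6}, so the formula does not hold at 5.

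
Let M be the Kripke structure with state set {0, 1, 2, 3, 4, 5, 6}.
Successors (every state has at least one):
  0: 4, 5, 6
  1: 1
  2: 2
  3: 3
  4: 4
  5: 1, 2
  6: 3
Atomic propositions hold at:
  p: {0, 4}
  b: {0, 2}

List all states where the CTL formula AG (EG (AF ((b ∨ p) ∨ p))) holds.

{2, 4}

Sat(b ∨ p) = {0, 2, 4}
Sat((b ∨ p) ∨ p) = {0, 2, 4}
AF ((b ∨ p) ∨ p): least fixpoint, start Z0 = {0, 2, 4}, add states with every successor in Z. Already a fixed point.
Sat(AF ((b ∨ p) ∨ p)) = {0, 2, 4}
EG (AF ((b ∨ p) ∨ p)): greatest fixpoint, start Z0 = {0, 2, 4}, keep only states in Sat with some successor in Z. Already a fixed point.
Sat(EG (AF ((b ∨ p) ∨ p))) = {0, 2, 4}
AG (EG (AF ((b ∨ p) ∨ p))): greatest fixpoint, start Z0 = {0, 2, 4}, keep only states in Sat with every successor in Z. Z1 = {2, 4}; fixed.
Sat(AG (EG (AF ((b ∨ p) ∨ p)))) = {2, 4}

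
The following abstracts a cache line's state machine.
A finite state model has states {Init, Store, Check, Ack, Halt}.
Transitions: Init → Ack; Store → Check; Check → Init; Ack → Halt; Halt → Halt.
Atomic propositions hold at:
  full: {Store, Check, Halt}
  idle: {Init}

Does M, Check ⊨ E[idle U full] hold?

Yes

E[idle U full]: least fixpoint, start Z0 = Sat(full) = {Store, Check, Halt}, add states in Sat(idle) with some successor in Z. Already a fixed point.
Sat(E[idle U full]) = {Store, Check, Halt}
Check ∈ Sat(E[idle U full]) = {Store, Check, Halt}, so the formula holds at Check.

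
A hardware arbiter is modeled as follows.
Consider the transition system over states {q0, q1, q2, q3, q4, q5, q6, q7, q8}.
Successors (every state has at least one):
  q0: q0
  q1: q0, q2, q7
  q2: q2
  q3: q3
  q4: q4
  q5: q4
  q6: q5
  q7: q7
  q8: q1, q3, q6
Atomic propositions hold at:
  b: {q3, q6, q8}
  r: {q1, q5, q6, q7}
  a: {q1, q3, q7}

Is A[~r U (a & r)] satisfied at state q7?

Yes

Sat(~r) = {q0, q2, q3, q4, q8}
Sat(a & r) = {q1, q7}
A[~r U (a & r)]: least fixpoint, start Z0 = Sat((a & r)) = {q1, q7}, add states in Sat(~r) with every successor in Z. Already a fixed point.
Sat(A[~r U (a & r)]) = {q1, q7}
q7 ∈ Sat(A[~r U (a & r)]) = {q1, q7}, so the formula holds at q7.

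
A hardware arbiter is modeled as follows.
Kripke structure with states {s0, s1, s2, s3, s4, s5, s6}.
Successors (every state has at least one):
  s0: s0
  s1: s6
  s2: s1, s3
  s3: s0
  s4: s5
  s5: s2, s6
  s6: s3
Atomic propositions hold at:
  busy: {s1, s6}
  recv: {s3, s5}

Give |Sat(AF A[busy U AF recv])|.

6

AF recv: least fixpoint, start Z0 = {s3, s5}, add states with every successor in Z. Z1 = {s3, s4, s5, s6}; Z2 = {s1, s3, s4, s5, s6}; Z3 = {s1, s2, s3, s4, s5, s6}; fixed.
Sat(AF recv) = {s1, s2, s3, s4, s5, s6}
A[busy U AF recv]: least fixpoint, start Z0 = Sat(AF recv) = {s1, s2, s3, s4, s5, s6}, add states in Sat(busy) with every successor in Z. Already a fixed point.
Sat(A[busy U AF recv]) = {s1, s2, s3, s4, s5, s6}
AF A[busy U AF recv]: least fixpoint, start Z0 = {s1, s2, s3, s4, s5, s6}, add states with every successor in Z. Already a fixed point.
Sat(AF A[busy U AF recv]) = {s1, s2, s3, s4, s5, s6}
|Sat(AF A[busy U AF recv])| = |{s1, s2, s3, s4, s5, s6}| = 6.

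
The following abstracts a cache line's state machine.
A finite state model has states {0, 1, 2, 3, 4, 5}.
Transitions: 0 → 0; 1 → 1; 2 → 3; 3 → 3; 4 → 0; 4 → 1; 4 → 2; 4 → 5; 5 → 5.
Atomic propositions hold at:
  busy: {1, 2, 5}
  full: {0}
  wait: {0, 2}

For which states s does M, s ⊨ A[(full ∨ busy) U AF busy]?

{1, 2, 5}

Sat(full ∨ busy) = {0, 1, 2, 5}
AF busy: least fixpoint, start Z0 = {1, 2, 5}, add states with every successor in Z. Already a fixed point.
Sat(AF busy) = {1, 2, 5}
A[(full ∨ busy) U AF busy]: least fixpoint, start Z0 = Sat(AF busy) = {1, 2, 5}, add states in Sat(full ∨ busy) with every successor in Z. Already a fixed point.
Sat(A[(full ∨ busy) U AF busy]) = {1, 2, 5}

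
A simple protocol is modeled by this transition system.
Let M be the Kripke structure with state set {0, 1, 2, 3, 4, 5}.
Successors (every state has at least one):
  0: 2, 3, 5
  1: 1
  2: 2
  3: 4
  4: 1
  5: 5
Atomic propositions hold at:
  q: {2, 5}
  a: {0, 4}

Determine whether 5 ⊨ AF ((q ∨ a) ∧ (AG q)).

Sat(q ∨ a) = {0, 2, 4, 5}
AG q: greatest fixpoint, start Z0 = {2, 5}, keep only states in Sat with every successor in Z. Already a fixed point.
Sat(AG q) = {2, 5}
Sat((q ∨ a) ∧ (AG q)) = {2, 5}
AF ((q ∨ a) ∧ (AG q)): least fixpoint, start Z0 = {2, 5}, add states with every successor in Z. Already a fixed point.
Sat(AF ((q ∨ a) ∧ (AG q))) = {2, 5}
5 ∈ Sat(AF ((q ∨ a) ∧ (AG q))) = {2, 5}, so the formula holds at 5.

Yes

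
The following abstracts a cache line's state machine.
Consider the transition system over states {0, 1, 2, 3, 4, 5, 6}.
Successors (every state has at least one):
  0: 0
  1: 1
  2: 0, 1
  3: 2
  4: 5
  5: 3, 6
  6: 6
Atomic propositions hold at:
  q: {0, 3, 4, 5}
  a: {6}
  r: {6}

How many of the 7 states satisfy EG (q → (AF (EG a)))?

3

EG a: greatest fixpoint, start Z0 = {6}, keep only states in Sat with some successor in Z. Already a fixed point.
Sat(EG a) = {6}
AF (EG a): least fixpoint, start Z0 = {6}, add states with every successor in Z. Already a fixed point.
Sat(AF (EG a)) = {6}
Sat(q → (AF (EG a))) = {1, 2, 6}
EG (q → (AF (EG a))): greatest fixpoint, start Z0 = {1, 2, 6}, keep only states in Sat with some successor in Z. Already a fixed point.
Sat(EG (q → (AF (EG a)))) = {1, 2, 6}
|Sat(EG (q → (AF (EG a))))| = |{1, 2, 6}| = 3.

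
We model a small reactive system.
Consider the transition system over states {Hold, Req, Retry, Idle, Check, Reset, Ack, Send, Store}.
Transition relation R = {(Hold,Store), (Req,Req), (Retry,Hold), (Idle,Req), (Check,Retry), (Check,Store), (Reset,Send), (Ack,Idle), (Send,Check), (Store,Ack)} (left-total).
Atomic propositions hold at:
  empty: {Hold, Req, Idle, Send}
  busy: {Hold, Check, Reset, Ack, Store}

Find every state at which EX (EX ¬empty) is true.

{Hold, Retry, Check, Reset, Send}

Sat(¬empty) = {Retry, Check, Reset, Ack, Store}
Sat(EX ¬empty) = {s : some successor in {Retry, Check, Reset, Ack, Store}} = {Hold, Check, Send, Store}
Sat(EX (EX ¬empty)) = {s : some successor in {Hold, Check, Send, Store}} = {Hold, Retry, Check, Reset, Send}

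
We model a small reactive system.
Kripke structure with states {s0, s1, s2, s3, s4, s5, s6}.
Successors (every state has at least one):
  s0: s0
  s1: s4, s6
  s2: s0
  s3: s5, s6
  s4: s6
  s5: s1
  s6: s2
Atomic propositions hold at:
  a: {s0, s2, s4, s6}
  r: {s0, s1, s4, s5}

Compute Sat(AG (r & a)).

{s0}

Sat(r & a) = {s0, s4}
AG (r & a): greatest fixpoint, start Z0 = {s0, s4}, keep only states in Sat with every successor in Z. Z1 = {s0}; fixed.
Sat(AG (r & a)) = {s0}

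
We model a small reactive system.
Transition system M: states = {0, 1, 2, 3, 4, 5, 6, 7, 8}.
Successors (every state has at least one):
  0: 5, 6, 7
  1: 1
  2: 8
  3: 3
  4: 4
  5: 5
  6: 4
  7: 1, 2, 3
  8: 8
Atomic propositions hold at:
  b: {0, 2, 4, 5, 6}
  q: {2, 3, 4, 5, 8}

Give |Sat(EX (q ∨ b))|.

Sat(q ∨ b) = {0, 2, 3, 4, 5, 6, 8}
Sat(EX (q ∨ b)) = {s : some successor in {0, 2, 3, 4, 5, 6, 8}} = {0, 2, 3, 4, 5, 6, 7, 8}
|Sat(EX (q ∨ b))| = |{0, 2, 3, 4, 5, 6, 7, 8}| = 8.

8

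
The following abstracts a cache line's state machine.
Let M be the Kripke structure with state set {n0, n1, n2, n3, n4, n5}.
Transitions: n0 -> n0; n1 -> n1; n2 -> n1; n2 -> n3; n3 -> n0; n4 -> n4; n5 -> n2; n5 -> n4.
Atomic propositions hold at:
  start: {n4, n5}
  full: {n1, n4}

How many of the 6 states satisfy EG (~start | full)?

5

Sat(~start) = {n0, n1, n2, n3}
Sat(~start | full) = {n0, n1, n2, n3, n4}
EG (~start | full): greatest fixpoint, start Z0 = {n0, n1, n2, n3, n4}, keep only states in Sat with some successor in Z. Already a fixed point.
Sat(EG (~start | full)) = {n0, n1, n2, n3, n4}
|Sat(EG (~start | full))| = |{n0, n1, n2, n3, n4}| = 5.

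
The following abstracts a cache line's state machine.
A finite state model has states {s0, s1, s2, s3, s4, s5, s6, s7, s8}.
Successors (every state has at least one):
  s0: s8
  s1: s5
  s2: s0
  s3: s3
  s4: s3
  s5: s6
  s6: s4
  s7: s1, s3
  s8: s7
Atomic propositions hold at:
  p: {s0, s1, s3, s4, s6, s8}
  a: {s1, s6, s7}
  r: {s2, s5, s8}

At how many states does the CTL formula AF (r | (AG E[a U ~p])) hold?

Sat(~p) = {s2, s5, s7}
E[a U ~p]: least fixpoint, start Z0 = Sat(~p) = {s2, s5, s7}, add states in Sat(a) with some successor in Z. Z1 = {s1, s2, s5, s7}; fixed.
Sat(E[a U ~p]) = {s1, s2, s5, s7}
AG E[a U ~p]: greatest fixpoint, start Z0 = {s1, s2, s5, s7}, keep only states in Sat with every successor in Z. Z1 = {s1}; Z2 = ∅; fixed.
Sat(AG E[a U ~p]) = ∅
Sat(r | (AG E[a U ~p])) = {s2, s5, s8}
AF (r | (AG E[a U ~p])): least fixpoint, start Z0 = {s2, s5, s8}, add states with every successor in Z. Z1 = {s0, s1, s2, s5, s8}; fixed.
Sat(AF (r | (AG E[a U ~p]))) = {s0, s1, s2, s5, s8}
|Sat(AF (r | (AG E[a U ~p])))| = |{s0, s1, s2, s5, s8}| = 5.

5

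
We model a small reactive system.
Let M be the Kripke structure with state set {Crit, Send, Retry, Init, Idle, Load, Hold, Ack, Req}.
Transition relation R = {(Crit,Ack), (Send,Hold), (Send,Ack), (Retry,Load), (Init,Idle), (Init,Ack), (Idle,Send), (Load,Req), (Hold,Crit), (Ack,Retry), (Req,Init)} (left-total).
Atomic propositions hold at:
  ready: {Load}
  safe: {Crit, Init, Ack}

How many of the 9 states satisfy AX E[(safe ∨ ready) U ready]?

1

Sat(safe ∨ ready) = {Crit, Init, Load, Ack}
E[(safe ∨ ready) U ready]: least fixpoint, start Z0 = Sat(ready) = {Load}, add states in Sat(safe ∨ ready) with some successor in Z. Already a fixed point.
Sat(E[(safe ∨ ready) U ready]) = {Load}
Sat(AX E[(safe ∨ ready) U ready]) = {s : every successor in {Load}} = {Retry}
|Sat(AX E[(safe ∨ ready) U ready])| = |{Retry}| = 1.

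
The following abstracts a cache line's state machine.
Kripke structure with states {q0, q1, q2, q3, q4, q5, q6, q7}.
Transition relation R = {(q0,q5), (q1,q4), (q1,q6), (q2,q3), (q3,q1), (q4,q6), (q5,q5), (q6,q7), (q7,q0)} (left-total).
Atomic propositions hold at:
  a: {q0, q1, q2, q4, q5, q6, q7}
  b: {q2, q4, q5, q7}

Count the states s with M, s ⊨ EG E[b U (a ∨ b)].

Sat(a ∨ b) = {q0, q1, q2, q4, q5, q6, q7}
E[b U (a ∨ b)]: least fixpoint, start Z0 = Sat((a ∨ b)) = {q0, q1, q2, q4, q5, q6, q7}, add states in Sat(b) with some successor in Z. Already a fixed point.
Sat(E[b U (a ∨ b)]) = {q0, q1, q2, q4, q5, q6, q7}
EG E[b U (a ∨ b)]: greatest fixpoint, start Z0 = {q0, q1, q2, q4, q5, q6, q7}, keep only states in Sat with some successor in Z. Z1 = {q0, q1, q4, q5, q6, q7}; fixed.
Sat(EG E[b U (a ∨ b)]) = {q0, q1, q4, q5, q6, q7}
|Sat(EG E[b U (a ∨ b)])| = |{q0, q1, q4, q5, q6, q7}| = 6.

6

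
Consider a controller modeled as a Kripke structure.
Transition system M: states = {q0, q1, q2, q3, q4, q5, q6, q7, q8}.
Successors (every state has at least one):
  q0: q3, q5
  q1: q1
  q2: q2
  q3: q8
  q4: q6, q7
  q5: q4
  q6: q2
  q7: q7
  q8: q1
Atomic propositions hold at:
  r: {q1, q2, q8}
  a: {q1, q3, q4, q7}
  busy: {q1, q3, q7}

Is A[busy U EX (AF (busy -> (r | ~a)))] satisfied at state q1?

Yes

Sat(~a) = {q0, q2, q5, q6, q8}
Sat(r | ~a) = {q0, q1, q2, q5, q6, q8}
Sat(busy -> (r | ~a)) = {q0, q1, q2, q4, q5, q6, q8}
AF (busy -> (r | ~a)): least fixpoint, start Z0 = {q0, q1, q2, q4, q5, q6, q8}, add states with every successor in Z. Z1 = {q0, q1, q2, q3, q4, q5, q6, q8}; fixed.
Sat(AF (busy -> (r | ~a))) = {q0, q1, q2, q3, q4, q5, q6, q8}
Sat(EX (AF (busy -> (r | ~a)))) = {s : some successor in {q0, q1, q2, q3, q4, q5, q6, q8}} = {q0, q1, q2, q3, q4, q5, q6, q8}
A[busy U EX (AF (busy -> (r | ~a)))]: least fixpoint, start Z0 = Sat(EX (AF (busy -> (r | ~a)))) = {q0, q1, q2, q3, q4, q5, q6, q8}, add states in Sat(busy) with every successor in Z. Already a fixed point.
Sat(A[busy U EX (AF (busy -> (r | ~a)))]) = {q0, q1, q2, q3, q4, q5, q6, q8}
q1 ∈ Sat(A[busy U EX (AF (busy -> (r | ~a)))]) = {q0, q1, q2, q3, q4, q5, q6, q8}, so the formula holds at q1.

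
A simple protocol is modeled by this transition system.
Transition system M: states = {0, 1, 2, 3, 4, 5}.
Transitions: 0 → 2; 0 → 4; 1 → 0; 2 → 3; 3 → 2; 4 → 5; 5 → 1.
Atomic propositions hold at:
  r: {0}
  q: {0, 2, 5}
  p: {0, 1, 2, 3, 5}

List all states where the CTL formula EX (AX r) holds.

Sat(AX r) = {s : every successor in {0}} = {1}
Sat(EX (AX r)) = {s : some successor in {1}} = {5}

{5}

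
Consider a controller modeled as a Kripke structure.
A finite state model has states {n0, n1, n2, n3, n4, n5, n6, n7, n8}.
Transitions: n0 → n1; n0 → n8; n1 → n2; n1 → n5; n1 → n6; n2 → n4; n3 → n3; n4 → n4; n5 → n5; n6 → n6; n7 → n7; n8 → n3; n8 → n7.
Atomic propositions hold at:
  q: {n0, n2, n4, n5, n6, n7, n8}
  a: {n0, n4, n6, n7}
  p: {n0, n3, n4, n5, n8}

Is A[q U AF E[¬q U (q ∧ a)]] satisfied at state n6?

Sat(¬q) = {n1, n3}
Sat(q ∧ a) = {n0, n4, n6, n7}
E[¬q U (q ∧ a)]: least fixpoint, start Z0 = Sat((q ∧ a)) = {n0, n4, n6, n7}, add states in Sat(¬q) with some successor in Z. Z1 = {n0, n1, n4, n6, n7}; fixed.
Sat(E[¬q U (q ∧ a)]) = {n0, n1, n4, n6, n7}
AF E[¬q U (q ∧ a)]: least fixpoint, start Z0 = {n0, n1, n4, n6, n7}, add states with every successor in Z. Z1 = {n0, n1, n2, n4, n6, n7}; fixed.
Sat(AF E[¬q U (q ∧ a)]) = {n0, n1, n2, n4, n6, n7}
A[q U AF E[¬q U (q ∧ a)]]: least fixpoint, start Z0 = Sat(AF E[¬q U (q ∧ a)]) = {n0, n1, n2, n4, n6, n7}, add states in Sat(q) with every successor in Z. Already a fixed point.
Sat(A[q U AF E[¬q U (q ∧ a)]]) = {n0, n1, n2, n4, n6, n7}
n6 ∈ Sat(A[q U AF E[¬q U (q ∧ a)]]) = {n0, n1, n2, n4, n6, n7}, so the formula holds at n6.

Yes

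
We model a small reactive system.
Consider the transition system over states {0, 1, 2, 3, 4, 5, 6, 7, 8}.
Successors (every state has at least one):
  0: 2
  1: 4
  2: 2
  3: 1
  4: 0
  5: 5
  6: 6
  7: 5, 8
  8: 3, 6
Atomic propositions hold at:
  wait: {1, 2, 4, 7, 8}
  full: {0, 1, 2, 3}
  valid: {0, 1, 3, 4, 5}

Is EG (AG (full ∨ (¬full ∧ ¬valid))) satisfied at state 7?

Sat(¬full) = {4, 5, 6, 7, 8}
Sat(¬valid) = {2, 6, 7, 8}
Sat(¬full ∧ ¬valid) = {6, 7, 8}
Sat(full ∨ (¬full ∧ ¬valid)) = {0, 1, 2, 3, 6, 7, 8}
AG (full ∨ (¬full ∧ ¬valid)): greatest fixpoint, start Z0 = {0, 1, 2, 3, 6, 7, 8}, keep only states in Sat with every successor in Z. Z1 = {0, 2, 3, 6, 8}; Z2 = {0, 2, 6, 8}; Z3 = {0, 2, 6}; fixed.
Sat(AG (full ∨ (¬full ∧ ¬valid))) = {0, 2, 6}
EG (AG (full ∨ (¬full ∧ ¬valid))): greatest fixpoint, start Z0 = {0, 2, 6}, keep only states in Sat with some successor in Z. Already a fixed point.
Sat(EG (AG (full ∨ (¬full ∧ ¬valid)))) = {0, 2, 6}
7 ∉ Sat(EG (AG (full ∨ (¬full ∧ ¬valid)))) = {0, 2, 6}, so the formula does not hold at 7.

No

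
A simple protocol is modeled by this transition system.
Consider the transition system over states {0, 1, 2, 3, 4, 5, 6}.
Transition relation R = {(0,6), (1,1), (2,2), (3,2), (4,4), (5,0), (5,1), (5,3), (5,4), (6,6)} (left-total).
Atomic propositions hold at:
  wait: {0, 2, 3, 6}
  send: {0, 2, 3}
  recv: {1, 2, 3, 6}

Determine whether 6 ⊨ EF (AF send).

AF send: least fixpoint, start Z0 = {0, 2, 3}, add states with every successor in Z. Already a fixed point.
Sat(AF send) = {0, 2, 3}
EF (AF send): least fixpoint, start Z0 = {0, 2, 3}, add states with some successor in Z. Z1 = {0, 2, 3, 5}; fixed.
Sat(EF (AF send)) = {0, 2, 3, 5}
6 ∉ Sat(EF (AF send)) = {0, 2, 3, 5}, so the formula does not hold at 6.

No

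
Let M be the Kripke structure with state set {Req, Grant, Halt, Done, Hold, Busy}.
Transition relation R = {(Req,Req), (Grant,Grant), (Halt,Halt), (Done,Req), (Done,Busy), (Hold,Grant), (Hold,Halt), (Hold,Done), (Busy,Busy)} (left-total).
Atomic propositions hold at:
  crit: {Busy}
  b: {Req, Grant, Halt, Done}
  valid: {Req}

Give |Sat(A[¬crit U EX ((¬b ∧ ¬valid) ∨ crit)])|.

Sat(¬crit) = {Req, Grant, Halt, Done, Hold}
Sat(¬b) = {Hold, Busy}
Sat(¬valid) = {Grant, Halt, Done, Hold, Busy}
Sat(¬b ∧ ¬valid) = {Hold, Busy}
Sat((¬b ∧ ¬valid) ∨ crit) = {Hold, Busy}
Sat(EX ((¬b ∧ ¬valid) ∨ crit)) = {s : some successor in {Hold, Busy}} = {Done, Busy}
A[¬crit U EX ((¬b ∧ ¬valid) ∨ crit)]: least fixpoint, start Z0 = Sat(EX ((¬b ∧ ¬valid) ∨ crit)) = {Done, Busy}, add states in Sat(¬crit) with every successor in Z. Already a fixed point.
Sat(A[¬crit U EX ((¬b ∧ ¬valid) ∨ crit)]) = {Done, Busy}
|Sat(A[¬crit U EX ((¬b ∧ ¬valid) ∨ crit)])| = |{Done, Busy}| = 2.

2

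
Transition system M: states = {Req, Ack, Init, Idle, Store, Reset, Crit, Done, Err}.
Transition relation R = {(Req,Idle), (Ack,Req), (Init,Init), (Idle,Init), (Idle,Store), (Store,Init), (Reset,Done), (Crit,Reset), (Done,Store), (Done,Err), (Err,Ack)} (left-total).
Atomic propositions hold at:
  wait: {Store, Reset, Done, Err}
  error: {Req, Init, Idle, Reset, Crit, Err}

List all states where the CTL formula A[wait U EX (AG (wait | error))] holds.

{Req, Ack, Init, Idle, Store, Reset, Done, Err}

Sat(wait | error) = {Req, Init, Idle, Store, Reset, Crit, Done, Err}
AG (wait | error): greatest fixpoint, start Z0 = {Req, Init, Idle, Store, Reset, Crit, Done, Err}, keep only states in Sat with every successor in Z. Z1 = {Req, Init, Idle, Store, Reset, Crit, Done}; Z2 = {Req, Init, Idle, Store, Reset, Crit}; Z3 = {Req, Init, Idle, Store, Crit}; Z4 = {Req, Init, Idle, Store}; fixed.
Sat(AG (wait | error)) = {Req, Init, Idle, Store}
Sat(EX (AG (wait | error))) = {s : some successor in {Req, Init, Idle, Store}} = {Req, Ack, Init, Idle, Store, Done}
A[wait U EX (AG (wait | error))]: least fixpoint, start Z0 = Sat(EX (AG (wait | error))) = {Req, Ack, Init, Idle, Store, Done}, add states in Sat(wait) with every successor in Z. Z1 = {Req, Ack, Init, Idle, Store, Reset, Done, Err}; fixed.
Sat(A[wait U EX (AG (wait | error))]) = {Req, Ack, Init, Idle, Store, Reset, Done, Err}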